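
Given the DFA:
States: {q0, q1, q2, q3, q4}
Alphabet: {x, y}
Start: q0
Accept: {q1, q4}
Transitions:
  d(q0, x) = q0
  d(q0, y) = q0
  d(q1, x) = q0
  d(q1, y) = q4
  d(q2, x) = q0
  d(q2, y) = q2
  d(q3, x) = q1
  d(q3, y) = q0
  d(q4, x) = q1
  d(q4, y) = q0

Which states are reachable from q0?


BFS from q0:
  layer 0: {q0}

{q0}


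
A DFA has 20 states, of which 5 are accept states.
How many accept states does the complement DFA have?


Complement swaps accept and non-accept states.
20 - 5 = 15

15


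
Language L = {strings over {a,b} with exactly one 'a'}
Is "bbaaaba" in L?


count('a') = 4

No, "bbaaaba" is not in L


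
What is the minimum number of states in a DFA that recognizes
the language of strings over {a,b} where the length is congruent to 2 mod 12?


States track (length) mod 12.
Need 12 states: one per remainder 0..11; accept = remainder 2.

12


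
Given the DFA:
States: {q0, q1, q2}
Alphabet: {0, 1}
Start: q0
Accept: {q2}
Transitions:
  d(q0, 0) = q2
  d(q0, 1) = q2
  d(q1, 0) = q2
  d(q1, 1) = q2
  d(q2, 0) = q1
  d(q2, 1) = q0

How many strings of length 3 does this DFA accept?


Enumerating all length-3 strings:
  "000" -> q2 [accept]
  "001" -> q2 [accept]
  "010" -> q2 [accept]
  "011" -> q2 [accept]
  "100" -> q2 [accept]
  "101" -> q2 [accept]
  "110" -> q2 [accept]
  "111" -> q2 [accept]

8 out of 8


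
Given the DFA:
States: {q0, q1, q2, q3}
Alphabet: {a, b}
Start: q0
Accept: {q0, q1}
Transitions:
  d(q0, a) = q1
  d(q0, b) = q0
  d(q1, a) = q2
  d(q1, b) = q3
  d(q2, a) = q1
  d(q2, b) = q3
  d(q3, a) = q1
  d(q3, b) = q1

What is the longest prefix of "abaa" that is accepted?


Run the DFA, marking each prefix where the state is accepting:
  "" -> q0 [accept]
  "a" -> q1 [accept]
  "ab" -> q3 [reject]
  "aba" -> q1 [accept]
  "abaa" -> q2 [reject]

"aba"


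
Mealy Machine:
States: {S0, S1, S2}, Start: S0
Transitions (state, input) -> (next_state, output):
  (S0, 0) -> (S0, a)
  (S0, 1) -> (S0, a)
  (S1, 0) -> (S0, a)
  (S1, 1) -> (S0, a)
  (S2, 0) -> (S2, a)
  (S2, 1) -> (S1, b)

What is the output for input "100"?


Step-by-step:
  (S0, 1) -> (S0, a)
  (S0, 0) -> (S0, a)
  (S0, 0) -> (S0, a)

"aaa"


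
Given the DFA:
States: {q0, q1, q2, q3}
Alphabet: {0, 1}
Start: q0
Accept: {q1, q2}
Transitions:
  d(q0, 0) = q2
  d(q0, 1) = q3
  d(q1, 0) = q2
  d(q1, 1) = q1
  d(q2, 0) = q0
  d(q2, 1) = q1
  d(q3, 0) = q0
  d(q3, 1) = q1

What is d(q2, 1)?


Looking up transition d(q2, 1)

q1


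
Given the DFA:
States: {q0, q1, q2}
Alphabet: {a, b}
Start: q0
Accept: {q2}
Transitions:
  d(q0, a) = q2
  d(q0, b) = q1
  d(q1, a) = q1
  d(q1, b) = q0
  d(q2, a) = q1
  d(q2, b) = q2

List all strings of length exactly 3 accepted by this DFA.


All strings of length 3: 8 total
Accepted: 2

"abb", "bba"


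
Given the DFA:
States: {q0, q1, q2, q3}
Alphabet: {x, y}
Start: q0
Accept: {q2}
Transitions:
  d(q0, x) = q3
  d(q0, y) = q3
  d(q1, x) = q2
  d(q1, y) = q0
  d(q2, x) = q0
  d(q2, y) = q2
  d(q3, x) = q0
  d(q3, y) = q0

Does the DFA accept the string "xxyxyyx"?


Trace: q0 -> q3 -> q0 -> q3 -> q0 -> q3 -> q0 -> q3
Final state: q3
Accept states: {q2}

No, rejected (final state q3 is not an accept state)


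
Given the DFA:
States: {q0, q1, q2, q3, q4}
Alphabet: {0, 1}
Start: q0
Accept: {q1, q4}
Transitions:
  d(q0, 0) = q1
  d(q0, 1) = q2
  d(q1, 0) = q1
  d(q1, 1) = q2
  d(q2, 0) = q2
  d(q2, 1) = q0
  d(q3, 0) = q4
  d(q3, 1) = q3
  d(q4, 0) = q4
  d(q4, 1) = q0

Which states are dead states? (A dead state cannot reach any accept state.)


Forward reachability from each state:
  q0 -> reaches accept state q1 (live)
  q1 -> reaches accept state q1 (live)
  q2 -> reaches accept state q1 (live)
  q3 -> reaches accept state q1 (live)
  q4 -> reaches accept state q1 (live)

None (all states can reach an accept state)


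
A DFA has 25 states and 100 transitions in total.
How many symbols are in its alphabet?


Each state has exactly one transition per symbol.
|alphabet| = transitions / states = 100 / 25 = 4

4


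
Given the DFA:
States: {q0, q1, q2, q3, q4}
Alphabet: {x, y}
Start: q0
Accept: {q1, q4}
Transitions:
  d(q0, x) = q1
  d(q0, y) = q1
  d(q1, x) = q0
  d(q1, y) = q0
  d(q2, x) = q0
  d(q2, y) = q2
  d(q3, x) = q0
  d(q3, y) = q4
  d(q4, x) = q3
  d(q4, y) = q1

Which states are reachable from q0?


BFS from q0:
  layer 0: {q0}
  layer 1: {q1}

{q0, q1}


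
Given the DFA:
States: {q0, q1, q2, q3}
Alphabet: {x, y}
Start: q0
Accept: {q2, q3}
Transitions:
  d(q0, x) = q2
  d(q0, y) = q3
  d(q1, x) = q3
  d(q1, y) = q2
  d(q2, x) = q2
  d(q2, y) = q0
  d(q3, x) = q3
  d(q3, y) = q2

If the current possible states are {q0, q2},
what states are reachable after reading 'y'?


Apply transition on 'y' from each current state:
  d(q0, y) = q3
  d(q2, y) = q0

{q0, q3}


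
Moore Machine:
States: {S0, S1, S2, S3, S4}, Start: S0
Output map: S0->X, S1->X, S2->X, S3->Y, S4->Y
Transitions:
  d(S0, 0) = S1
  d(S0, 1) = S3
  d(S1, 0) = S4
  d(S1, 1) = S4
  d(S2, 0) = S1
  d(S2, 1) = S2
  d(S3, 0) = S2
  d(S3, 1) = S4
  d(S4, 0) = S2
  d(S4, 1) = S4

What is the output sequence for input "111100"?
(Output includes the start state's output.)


Start: S0 (output X)
  --1--> S3 (output Y)
  --1--> S4 (output Y)
  --1--> S4 (output Y)
  --1--> S4 (output Y)
  --0--> S2 (output X)
  --0--> S1 (output X)

"XYYYYXX"


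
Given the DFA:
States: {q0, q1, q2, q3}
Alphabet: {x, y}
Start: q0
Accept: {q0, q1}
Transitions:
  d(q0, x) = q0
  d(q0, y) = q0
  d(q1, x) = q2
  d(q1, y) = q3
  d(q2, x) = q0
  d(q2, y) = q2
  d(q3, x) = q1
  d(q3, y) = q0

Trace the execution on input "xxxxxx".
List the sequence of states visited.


Input: xxxxxx
d(q0, x) = q0
d(q0, x) = q0
d(q0, x) = q0
d(q0, x) = q0
d(q0, x) = q0
d(q0, x) = q0


q0 -> q0 -> q0 -> q0 -> q0 -> q0 -> q0


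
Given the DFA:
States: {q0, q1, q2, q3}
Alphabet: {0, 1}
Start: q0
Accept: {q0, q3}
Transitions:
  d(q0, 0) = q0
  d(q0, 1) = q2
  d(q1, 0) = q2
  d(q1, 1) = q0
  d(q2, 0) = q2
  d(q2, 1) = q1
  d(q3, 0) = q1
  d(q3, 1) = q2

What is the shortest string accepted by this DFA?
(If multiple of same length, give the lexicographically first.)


BFS by string length (lex-first path to each state shown):
  len 0: q0<-""
Found accept state at length 0.

"" (empty string)


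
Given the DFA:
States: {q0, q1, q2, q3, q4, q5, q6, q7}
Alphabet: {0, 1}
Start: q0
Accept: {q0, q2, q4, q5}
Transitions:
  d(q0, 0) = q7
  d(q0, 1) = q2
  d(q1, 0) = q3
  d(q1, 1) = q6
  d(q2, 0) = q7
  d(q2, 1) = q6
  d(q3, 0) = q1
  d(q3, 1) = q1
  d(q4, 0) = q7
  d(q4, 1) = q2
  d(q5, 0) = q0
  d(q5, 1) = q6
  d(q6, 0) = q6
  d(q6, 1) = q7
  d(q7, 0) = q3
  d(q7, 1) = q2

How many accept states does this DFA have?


Accept states listed: {q0, q2, q4, q5}
Counting: q0(1) q2(2) q4(3) q5(4)

4


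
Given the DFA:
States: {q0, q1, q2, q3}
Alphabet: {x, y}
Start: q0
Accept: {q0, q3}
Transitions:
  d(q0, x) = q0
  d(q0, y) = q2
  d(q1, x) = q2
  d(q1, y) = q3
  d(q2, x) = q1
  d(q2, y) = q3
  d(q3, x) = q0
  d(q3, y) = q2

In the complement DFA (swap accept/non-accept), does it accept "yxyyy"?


Trace: q0 -> q2 -> q1 -> q3 -> q2 -> q3
Final: q3
Original accept: {q0, q3}
Complement: q3 is in original accept

No, complement rejects (original accepts)


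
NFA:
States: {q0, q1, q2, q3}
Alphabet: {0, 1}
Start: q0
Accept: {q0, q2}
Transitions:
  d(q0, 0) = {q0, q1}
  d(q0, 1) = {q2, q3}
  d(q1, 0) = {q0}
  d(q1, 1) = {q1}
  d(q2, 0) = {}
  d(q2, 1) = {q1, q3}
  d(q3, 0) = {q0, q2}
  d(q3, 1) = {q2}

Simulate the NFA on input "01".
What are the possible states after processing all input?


Start: {q0}
  --0--> {q0, q1}
  --1--> {q1, q2, q3}

{q1, q2, q3}


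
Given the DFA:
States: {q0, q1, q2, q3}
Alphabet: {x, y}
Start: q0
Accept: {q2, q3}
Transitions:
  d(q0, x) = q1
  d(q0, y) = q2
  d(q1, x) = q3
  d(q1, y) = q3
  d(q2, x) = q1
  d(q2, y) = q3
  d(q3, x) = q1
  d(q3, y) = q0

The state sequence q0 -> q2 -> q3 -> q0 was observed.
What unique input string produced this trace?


Trace back each transition to find the symbol:
  q0 --[y]--> q2
  q2 --[y]--> q3
  q3 --[y]--> q0

"yyy"


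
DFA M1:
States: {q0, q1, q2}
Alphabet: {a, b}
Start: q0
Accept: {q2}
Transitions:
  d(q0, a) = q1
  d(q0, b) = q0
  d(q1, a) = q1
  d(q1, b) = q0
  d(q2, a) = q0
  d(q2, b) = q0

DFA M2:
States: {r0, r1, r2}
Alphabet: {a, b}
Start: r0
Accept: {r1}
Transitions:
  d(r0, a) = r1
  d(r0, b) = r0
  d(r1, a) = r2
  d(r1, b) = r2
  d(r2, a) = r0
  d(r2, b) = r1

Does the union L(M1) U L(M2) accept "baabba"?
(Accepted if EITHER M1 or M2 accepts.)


M1: final=q1 accepted=False
M2: final=r0 accepted=False

No, union rejects (neither accepts)


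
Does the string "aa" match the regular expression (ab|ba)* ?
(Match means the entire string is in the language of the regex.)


|string| = 2; first = 'a'; last = 'a'

No, "aa" does not match (ab|ba)*


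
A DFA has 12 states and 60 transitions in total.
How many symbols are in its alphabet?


Each state has exactly one transition per symbol.
|alphabet| = transitions / states = 60 / 12 = 5

5


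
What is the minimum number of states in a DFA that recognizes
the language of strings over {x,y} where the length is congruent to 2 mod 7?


States track (length) mod 7.
Need 7 states: one per remainder 0..6; accept = remainder 2.

7


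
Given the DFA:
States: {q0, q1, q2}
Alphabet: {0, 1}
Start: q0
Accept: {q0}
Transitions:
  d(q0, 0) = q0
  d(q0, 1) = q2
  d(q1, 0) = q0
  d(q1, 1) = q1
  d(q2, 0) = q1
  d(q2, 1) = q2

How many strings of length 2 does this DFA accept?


Enumerating all length-2 strings:
  "00" -> q0 [accept]
  "01" -> q2 [reject]
  "10" -> q1 [reject]
  "11" -> q2 [reject]

1 out of 4


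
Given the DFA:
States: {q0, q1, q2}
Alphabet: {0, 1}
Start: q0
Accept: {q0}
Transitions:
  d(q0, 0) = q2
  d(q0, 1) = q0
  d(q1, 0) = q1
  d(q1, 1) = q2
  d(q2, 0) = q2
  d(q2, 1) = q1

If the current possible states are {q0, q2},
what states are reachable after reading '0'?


Apply transition on '0' from each current state:
  d(q0, 0) = q2
  d(q2, 0) = q2

{q2}


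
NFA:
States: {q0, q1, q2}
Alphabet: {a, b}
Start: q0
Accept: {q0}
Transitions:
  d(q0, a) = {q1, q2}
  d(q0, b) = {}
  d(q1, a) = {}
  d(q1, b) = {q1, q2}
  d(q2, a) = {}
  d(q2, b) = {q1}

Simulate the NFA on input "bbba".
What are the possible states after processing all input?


Start: {q0}
  --b--> {}
  --b--> {}
  --b--> {}
  --a--> {}

{} (empty set, no valid transitions)


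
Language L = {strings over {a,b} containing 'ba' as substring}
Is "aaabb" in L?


'ba' does not occur

No, "aaabb" is not in L


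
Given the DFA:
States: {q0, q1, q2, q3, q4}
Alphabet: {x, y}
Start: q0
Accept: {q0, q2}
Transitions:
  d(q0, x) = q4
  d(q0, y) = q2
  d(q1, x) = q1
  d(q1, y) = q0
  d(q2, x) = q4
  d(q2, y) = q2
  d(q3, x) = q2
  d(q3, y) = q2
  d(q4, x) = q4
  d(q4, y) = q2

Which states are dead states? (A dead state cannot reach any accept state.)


Forward reachability from each state:
  q0 -> reaches accept state q0 (live)
  q1 -> reaches accept state q0 (live)
  q2 -> reaches accept state q2 (live)
  q3 -> reaches accept state q2 (live)
  q4 -> reaches accept state q2 (live)

None (all states can reach an accept state)


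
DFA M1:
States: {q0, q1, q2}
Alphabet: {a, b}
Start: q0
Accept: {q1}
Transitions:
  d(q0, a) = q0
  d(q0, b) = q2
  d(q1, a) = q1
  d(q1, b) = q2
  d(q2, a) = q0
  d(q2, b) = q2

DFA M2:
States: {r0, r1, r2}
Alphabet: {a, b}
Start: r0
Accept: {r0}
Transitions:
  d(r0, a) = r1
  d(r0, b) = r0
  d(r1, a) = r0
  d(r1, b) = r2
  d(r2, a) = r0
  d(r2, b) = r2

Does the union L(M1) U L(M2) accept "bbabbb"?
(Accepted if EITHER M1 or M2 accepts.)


M1: final=q2 accepted=False
M2: final=r2 accepted=False

No, union rejects (neither accepts)


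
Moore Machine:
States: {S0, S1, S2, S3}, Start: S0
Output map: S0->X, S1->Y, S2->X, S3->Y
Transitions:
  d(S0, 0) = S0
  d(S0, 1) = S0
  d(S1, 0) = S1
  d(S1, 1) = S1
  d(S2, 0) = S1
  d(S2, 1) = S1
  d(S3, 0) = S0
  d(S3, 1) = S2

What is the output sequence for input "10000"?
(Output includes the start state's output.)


Start: S0 (output X)
  --1--> S0 (output X)
  --0--> S0 (output X)
  --0--> S0 (output X)
  --0--> S0 (output X)
  --0--> S0 (output X)

"XXXXXX"


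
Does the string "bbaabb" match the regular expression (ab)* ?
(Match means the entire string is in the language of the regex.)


|string| = 6; first = 'b'; last = 'b'

No, "bbaabb" does not match (ab)*


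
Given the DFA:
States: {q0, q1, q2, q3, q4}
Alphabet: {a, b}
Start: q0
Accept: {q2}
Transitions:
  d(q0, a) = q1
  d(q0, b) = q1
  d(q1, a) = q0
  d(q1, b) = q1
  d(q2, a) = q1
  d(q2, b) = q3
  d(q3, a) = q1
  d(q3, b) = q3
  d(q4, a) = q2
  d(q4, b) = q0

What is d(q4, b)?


Looking up transition d(q4, b)

q0


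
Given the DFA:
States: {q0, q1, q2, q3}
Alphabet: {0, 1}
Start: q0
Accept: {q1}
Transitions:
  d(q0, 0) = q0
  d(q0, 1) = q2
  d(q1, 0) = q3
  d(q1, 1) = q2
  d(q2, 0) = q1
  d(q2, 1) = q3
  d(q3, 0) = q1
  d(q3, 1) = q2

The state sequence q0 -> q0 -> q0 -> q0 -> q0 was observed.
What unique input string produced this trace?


Trace back each transition to find the symbol:
  q0 --[0]--> q0
  q0 --[0]--> q0
  q0 --[0]--> q0
  q0 --[0]--> q0

"0000"


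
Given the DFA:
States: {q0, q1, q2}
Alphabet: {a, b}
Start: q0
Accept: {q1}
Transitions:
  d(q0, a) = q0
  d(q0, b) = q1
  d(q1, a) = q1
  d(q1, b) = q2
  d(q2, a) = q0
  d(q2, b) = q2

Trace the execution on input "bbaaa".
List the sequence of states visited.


Input: bbaaa
d(q0, b) = q1
d(q1, b) = q2
d(q2, a) = q0
d(q0, a) = q0
d(q0, a) = q0


q0 -> q1 -> q2 -> q0 -> q0 -> q0


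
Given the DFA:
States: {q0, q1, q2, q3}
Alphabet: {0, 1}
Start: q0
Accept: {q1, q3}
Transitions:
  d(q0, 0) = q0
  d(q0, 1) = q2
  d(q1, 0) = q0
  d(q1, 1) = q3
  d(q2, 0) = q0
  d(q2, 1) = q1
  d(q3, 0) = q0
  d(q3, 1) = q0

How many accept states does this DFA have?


Accept states listed: {q1, q3}
Counting: q1(1) q3(2)

2


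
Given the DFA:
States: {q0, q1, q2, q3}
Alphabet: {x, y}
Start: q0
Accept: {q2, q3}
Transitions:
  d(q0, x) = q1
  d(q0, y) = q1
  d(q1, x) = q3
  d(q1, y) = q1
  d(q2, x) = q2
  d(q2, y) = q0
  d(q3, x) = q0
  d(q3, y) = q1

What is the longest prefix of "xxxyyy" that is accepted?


Run the DFA, marking each prefix where the state is accepting:
  "" -> q0 [reject]
  "x" -> q1 [reject]
  "xx" -> q3 [accept]
  "xxx" -> q0 [reject]
  "xxxy" -> q1 [reject]
  "xxxyy" -> q1 [reject]
  "xxxyyy" -> q1 [reject]

"xx"


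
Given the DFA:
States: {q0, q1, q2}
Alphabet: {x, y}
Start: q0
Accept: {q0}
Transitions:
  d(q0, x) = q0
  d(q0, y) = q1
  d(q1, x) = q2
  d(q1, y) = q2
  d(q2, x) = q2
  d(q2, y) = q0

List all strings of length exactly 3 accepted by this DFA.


All strings of length 3: 8 total
Accepted: 3

"xxx", "yxy", "yyy"


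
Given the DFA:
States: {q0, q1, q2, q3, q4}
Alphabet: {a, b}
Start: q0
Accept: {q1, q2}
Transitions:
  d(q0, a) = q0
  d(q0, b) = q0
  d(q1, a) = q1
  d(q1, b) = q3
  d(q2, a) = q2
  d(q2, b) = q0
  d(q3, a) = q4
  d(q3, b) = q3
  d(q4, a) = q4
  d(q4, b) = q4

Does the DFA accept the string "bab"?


Trace: q0 -> q0 -> q0 -> q0
Final state: q0
Accept states: {q1, q2}

No, rejected (final state q0 is not an accept state)


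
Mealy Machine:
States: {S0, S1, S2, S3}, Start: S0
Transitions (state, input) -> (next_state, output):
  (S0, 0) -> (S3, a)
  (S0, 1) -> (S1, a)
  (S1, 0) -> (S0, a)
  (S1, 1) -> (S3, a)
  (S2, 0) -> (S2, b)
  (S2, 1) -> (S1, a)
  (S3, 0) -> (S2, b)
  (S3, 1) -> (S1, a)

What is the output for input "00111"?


Step-by-step:
  (S0, 0) -> (S3, a)
  (S3, 0) -> (S2, b)
  (S2, 1) -> (S1, a)
  (S1, 1) -> (S3, a)
  (S3, 1) -> (S1, a)

"abaaa"


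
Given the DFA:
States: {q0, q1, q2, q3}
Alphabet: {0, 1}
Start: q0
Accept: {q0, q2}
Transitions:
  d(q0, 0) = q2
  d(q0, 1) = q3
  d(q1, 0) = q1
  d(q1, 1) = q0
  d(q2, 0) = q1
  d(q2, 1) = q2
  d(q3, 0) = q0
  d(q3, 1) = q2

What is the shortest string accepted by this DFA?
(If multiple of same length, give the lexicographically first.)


BFS by string length (lex-first path to each state shown):
  len 0: q0<-""
Found accept state at length 0.

"" (empty string)


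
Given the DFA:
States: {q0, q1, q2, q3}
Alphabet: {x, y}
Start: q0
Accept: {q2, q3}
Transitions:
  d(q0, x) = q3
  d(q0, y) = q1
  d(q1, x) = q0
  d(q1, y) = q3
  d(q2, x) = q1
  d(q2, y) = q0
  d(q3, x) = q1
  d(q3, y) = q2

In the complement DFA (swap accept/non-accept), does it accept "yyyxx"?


Trace: q0 -> q1 -> q3 -> q2 -> q1 -> q0
Final: q0
Original accept: {q2, q3}
Complement: q0 is not in original accept

Yes, complement accepts (original rejects)


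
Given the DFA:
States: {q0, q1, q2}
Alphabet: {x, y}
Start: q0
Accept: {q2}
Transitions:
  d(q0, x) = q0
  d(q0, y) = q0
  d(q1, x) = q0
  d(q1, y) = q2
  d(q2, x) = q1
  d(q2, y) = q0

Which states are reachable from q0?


BFS from q0:
  layer 0: {q0}

{q0}


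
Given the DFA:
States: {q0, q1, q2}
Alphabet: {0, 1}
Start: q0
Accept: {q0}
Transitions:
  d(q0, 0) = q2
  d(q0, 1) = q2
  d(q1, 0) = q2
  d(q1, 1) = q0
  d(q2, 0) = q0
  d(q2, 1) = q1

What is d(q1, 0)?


Looking up transition d(q1, 0)

q2


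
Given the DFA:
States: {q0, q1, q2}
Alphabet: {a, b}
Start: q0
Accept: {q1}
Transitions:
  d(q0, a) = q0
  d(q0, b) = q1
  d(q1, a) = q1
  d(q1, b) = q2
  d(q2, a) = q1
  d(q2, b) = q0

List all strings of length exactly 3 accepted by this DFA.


All strings of length 3: 8 total
Accepted: 4

"aab", "aba", "baa", "bba"


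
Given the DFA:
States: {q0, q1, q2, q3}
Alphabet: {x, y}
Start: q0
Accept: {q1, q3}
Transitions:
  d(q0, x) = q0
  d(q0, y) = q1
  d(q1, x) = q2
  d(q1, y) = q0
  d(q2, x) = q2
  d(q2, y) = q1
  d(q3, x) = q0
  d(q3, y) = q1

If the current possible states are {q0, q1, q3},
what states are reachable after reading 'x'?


Apply transition on 'x' from each current state:
  d(q0, x) = q0
  d(q1, x) = q2
  d(q3, x) = q0

{q0, q2}


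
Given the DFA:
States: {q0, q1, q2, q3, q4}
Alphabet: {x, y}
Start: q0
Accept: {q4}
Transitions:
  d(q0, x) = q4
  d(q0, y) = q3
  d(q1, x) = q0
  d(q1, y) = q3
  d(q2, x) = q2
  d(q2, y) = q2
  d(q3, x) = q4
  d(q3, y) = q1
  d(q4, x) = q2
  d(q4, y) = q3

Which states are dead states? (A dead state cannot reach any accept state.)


Forward reachability from each state:
  q0 -> reaches accept state q4 (live)
  q1 -> reaches accept state q4 (live)
  q2 -> reaches {q2}, no accept state (dead)
  q3 -> reaches accept state q4 (live)
  q4 -> reaches accept state q4 (live)

{q2}


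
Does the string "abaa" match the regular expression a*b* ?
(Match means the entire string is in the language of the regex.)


|string| = 4; first = 'a'; last = 'a'

No, "abaa" does not match a*b*


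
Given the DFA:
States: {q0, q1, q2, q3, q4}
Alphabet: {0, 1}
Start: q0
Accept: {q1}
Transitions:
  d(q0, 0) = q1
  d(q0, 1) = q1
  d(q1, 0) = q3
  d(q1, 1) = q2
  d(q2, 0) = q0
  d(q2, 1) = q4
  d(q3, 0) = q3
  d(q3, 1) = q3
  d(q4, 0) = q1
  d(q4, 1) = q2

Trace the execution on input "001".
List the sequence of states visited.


Input: 001
d(q0, 0) = q1
d(q1, 0) = q3
d(q3, 1) = q3


q0 -> q1 -> q3 -> q3


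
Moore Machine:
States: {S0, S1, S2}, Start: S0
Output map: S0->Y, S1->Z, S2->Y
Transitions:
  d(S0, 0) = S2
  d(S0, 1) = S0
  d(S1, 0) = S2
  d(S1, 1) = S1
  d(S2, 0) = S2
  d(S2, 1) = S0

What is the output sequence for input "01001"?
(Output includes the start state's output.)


Start: S0 (output Y)
  --0--> S2 (output Y)
  --1--> S0 (output Y)
  --0--> S2 (output Y)
  --0--> S2 (output Y)
  --1--> S0 (output Y)

"YYYYYY"


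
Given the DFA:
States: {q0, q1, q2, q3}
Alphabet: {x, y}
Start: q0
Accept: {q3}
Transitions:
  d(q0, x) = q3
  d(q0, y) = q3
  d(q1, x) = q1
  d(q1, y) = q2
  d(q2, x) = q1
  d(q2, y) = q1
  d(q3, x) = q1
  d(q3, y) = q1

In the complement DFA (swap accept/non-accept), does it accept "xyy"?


Trace: q0 -> q3 -> q1 -> q2
Final: q2
Original accept: {q3}
Complement: q2 is not in original accept

Yes, complement accepts (original rejects)


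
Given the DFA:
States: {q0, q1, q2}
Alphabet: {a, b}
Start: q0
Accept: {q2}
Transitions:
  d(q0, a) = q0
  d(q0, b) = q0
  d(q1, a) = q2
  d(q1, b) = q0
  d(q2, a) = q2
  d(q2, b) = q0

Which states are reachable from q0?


BFS from q0:
  layer 0: {q0}

{q0}


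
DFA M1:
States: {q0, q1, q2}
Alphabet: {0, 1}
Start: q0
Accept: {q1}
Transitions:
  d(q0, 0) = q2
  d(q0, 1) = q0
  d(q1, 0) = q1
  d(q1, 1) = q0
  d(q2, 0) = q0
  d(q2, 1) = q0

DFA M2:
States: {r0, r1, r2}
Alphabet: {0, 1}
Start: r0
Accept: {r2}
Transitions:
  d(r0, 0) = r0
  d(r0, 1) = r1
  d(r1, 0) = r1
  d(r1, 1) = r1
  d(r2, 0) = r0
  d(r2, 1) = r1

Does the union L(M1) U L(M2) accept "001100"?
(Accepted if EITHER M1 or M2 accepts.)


M1: final=q0 accepted=False
M2: final=r1 accepted=False

No, union rejects (neither accepts)


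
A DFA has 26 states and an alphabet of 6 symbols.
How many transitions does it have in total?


Each state has exactly one transition per symbol.
26 * 6 = 156

156


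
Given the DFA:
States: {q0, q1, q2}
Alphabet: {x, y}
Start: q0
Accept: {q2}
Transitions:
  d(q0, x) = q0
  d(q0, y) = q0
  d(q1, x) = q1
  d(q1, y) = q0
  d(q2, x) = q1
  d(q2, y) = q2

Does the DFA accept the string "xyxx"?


Trace: q0 -> q0 -> q0 -> q0 -> q0
Final state: q0
Accept states: {q2}

No, rejected (final state q0 is not an accept state)


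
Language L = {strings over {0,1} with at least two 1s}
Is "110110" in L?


count('1') = 4

Yes, "110110" is in L


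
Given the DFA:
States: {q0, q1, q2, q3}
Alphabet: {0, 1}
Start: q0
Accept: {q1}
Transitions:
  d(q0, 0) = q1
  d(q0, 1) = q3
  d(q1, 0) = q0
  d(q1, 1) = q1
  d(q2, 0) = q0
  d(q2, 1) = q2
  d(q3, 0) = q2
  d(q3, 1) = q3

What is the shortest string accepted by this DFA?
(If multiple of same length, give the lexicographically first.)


BFS by string length (lex-first path to each state shown):
  len 0: q0<-""
  len 1: q1<-"0", q3<-"1"
Found accept state at length 1.

"0"


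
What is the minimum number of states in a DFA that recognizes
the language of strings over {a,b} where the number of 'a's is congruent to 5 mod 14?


States track (count of 'a') mod 14.
Need 14 states: one per remainder 0..13; accept = remainder 5.

14


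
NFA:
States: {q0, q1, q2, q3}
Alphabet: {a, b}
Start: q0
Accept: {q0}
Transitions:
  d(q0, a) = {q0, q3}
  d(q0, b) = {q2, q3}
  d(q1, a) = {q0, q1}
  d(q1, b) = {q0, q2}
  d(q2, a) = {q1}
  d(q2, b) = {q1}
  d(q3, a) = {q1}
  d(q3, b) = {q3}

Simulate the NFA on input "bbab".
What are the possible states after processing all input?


Start: {q0}
  --b--> {q2, q3}
  --b--> {q1, q3}
  --a--> {q0, q1}
  --b--> {q0, q2, q3}

{q0, q2, q3}


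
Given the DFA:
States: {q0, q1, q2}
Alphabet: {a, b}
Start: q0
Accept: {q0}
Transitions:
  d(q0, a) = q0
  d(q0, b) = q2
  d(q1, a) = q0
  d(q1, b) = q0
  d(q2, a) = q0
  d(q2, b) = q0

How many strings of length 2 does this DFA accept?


Enumerating all length-2 strings:
  "aa" -> q0 [accept]
  "ab" -> q2 [reject]
  "ba" -> q0 [accept]
  "bb" -> q0 [accept]

3 out of 4


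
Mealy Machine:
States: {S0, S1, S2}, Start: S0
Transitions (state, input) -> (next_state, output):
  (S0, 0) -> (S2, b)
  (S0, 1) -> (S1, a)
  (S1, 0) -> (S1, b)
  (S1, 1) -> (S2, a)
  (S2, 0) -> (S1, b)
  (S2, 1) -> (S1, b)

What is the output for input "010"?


Step-by-step:
  (S0, 0) -> (S2, b)
  (S2, 1) -> (S1, b)
  (S1, 0) -> (S1, b)

"bbb"


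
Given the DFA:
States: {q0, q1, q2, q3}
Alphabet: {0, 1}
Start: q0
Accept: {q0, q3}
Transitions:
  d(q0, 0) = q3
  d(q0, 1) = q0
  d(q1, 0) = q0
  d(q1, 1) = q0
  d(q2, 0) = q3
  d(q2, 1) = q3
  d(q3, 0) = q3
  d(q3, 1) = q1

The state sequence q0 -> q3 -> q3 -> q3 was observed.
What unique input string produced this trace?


Trace back each transition to find the symbol:
  q0 --[0]--> q3
  q3 --[0]--> q3
  q3 --[0]--> q3

"000"


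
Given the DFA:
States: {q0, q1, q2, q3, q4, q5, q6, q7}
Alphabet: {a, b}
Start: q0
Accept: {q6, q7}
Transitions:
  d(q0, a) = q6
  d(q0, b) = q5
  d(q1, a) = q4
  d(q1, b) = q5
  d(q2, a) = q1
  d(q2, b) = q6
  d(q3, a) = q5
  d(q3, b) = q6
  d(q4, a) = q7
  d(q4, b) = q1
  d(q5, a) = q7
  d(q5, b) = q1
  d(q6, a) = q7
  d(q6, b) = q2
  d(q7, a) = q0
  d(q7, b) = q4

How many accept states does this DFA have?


Accept states listed: {q6, q7}
Counting: q6(1) q7(2)

2


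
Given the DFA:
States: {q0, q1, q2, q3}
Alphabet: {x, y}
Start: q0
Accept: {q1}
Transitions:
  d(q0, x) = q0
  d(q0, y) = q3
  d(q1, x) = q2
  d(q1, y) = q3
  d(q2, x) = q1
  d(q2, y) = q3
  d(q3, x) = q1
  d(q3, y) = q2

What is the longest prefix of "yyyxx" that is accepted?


Run the DFA, marking each prefix where the state is accepting:
  "" -> q0 [reject]
  "y" -> q3 [reject]
  "yy" -> q2 [reject]
  "yyy" -> q3 [reject]
  "yyyx" -> q1 [accept]
  "yyyxx" -> q2 [reject]

"yyyx"


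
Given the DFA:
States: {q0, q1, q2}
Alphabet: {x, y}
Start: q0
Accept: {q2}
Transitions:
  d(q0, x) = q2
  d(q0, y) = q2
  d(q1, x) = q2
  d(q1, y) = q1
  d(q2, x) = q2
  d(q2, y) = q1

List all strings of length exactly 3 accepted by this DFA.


All strings of length 3: 8 total
Accepted: 4

"xxx", "xyx", "yxx", "yyx"


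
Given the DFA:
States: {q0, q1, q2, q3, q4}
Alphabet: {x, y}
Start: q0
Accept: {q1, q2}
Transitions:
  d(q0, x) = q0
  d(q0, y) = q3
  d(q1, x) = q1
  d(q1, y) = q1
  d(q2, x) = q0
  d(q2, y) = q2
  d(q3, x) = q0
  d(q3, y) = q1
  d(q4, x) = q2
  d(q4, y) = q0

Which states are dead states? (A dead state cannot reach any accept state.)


Forward reachability from each state:
  q0 -> reaches accept state q1 (live)
  q1 -> reaches accept state q1 (live)
  q2 -> reaches accept state q1 (live)
  q3 -> reaches accept state q1 (live)
  q4 -> reaches accept state q1 (live)

None (all states can reach an accept state)


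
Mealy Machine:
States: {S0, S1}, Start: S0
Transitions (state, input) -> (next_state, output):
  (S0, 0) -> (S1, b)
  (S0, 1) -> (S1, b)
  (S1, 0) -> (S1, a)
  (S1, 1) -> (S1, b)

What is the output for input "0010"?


Step-by-step:
  (S0, 0) -> (S1, b)
  (S1, 0) -> (S1, a)
  (S1, 1) -> (S1, b)
  (S1, 0) -> (S1, a)

"baba"


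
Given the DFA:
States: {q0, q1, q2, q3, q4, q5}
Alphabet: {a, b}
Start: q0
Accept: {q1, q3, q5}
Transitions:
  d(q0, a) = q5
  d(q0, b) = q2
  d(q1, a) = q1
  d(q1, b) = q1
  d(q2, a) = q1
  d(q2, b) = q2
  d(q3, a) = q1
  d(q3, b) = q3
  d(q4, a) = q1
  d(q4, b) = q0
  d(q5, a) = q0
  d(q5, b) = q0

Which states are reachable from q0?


BFS from q0:
  layer 0: {q0}
  layer 1: {q2, q5}
  layer 2: {q1}

{q0, q1, q2, q5}


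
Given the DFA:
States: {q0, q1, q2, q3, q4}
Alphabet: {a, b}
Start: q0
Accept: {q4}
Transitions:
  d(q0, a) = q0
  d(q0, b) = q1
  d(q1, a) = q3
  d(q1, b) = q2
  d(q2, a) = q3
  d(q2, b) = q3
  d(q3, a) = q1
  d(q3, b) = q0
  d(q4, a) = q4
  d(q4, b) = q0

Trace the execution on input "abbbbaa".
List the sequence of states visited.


Input: abbbbaa
d(q0, a) = q0
d(q0, b) = q1
d(q1, b) = q2
d(q2, b) = q3
d(q3, b) = q0
d(q0, a) = q0
d(q0, a) = q0


q0 -> q0 -> q1 -> q2 -> q3 -> q0 -> q0 -> q0


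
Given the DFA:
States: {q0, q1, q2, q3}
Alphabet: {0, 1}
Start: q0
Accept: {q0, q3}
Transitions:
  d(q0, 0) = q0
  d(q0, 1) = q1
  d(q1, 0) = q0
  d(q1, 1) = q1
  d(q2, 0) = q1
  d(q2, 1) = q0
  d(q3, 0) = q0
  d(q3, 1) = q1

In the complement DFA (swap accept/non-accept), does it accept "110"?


Trace: q0 -> q1 -> q1 -> q0
Final: q0
Original accept: {q0, q3}
Complement: q0 is in original accept

No, complement rejects (original accepts)


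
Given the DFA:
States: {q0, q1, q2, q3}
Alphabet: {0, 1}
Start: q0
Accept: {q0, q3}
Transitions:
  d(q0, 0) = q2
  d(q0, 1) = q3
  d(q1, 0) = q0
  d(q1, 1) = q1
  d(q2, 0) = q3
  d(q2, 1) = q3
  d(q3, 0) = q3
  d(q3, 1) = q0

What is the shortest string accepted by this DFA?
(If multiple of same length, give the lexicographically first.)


BFS by string length (lex-first path to each state shown):
  len 0: q0<-""
Found accept state at length 0.

"" (empty string)


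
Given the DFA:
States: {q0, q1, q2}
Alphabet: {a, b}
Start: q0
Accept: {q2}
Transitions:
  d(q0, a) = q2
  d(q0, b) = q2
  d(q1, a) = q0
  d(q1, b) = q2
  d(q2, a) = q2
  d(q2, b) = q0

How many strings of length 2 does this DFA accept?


Enumerating all length-2 strings:
  "aa" -> q2 [accept]
  "ab" -> q0 [reject]
  "ba" -> q2 [accept]
  "bb" -> q0 [reject]

2 out of 4


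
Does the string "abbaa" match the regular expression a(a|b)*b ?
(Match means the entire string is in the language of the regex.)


|string| = 5; first = 'a'; last = 'a'

No, "abbaa" does not match a(a|b)*b


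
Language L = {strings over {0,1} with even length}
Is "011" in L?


length = 3; 3 mod 2 = 1

No, "011" is not in L


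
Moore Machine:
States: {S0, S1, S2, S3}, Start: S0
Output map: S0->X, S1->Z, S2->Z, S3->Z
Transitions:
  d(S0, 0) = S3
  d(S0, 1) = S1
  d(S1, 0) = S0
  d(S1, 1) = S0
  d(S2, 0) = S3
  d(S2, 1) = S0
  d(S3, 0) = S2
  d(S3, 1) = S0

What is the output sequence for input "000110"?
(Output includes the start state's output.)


Start: S0 (output X)
  --0--> S3 (output Z)
  --0--> S2 (output Z)
  --0--> S3 (output Z)
  --1--> S0 (output X)
  --1--> S1 (output Z)
  --0--> S0 (output X)

"XZZZXZX"


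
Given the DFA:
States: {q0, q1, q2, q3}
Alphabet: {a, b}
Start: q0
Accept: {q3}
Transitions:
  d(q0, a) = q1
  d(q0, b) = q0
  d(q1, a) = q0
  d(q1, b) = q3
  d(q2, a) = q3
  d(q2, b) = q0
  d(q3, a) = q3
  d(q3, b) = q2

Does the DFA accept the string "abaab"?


Trace: q0 -> q1 -> q3 -> q3 -> q3 -> q2
Final state: q2
Accept states: {q3}

No, rejected (final state q2 is not an accept state)


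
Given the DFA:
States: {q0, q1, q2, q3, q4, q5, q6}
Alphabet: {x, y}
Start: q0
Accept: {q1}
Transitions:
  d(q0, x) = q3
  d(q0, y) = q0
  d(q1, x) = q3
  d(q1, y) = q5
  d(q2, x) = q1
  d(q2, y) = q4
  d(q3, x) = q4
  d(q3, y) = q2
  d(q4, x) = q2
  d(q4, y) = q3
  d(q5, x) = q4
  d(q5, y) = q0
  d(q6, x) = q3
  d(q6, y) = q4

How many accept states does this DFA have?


Accept states listed: {q1}
Counting: q1(1)

1


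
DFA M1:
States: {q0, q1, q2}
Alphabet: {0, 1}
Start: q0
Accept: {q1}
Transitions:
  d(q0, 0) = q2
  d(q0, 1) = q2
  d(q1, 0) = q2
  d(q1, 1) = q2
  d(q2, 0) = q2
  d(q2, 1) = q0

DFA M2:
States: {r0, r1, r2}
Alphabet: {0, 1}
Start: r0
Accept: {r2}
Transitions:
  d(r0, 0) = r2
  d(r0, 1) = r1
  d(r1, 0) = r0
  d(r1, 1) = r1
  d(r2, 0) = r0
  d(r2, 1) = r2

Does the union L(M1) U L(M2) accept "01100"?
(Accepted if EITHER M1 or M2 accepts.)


M1: final=q2 accepted=False
M2: final=r2 accepted=True

Yes, union accepts


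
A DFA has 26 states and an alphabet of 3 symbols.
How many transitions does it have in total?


Each state has exactly one transition per symbol.
26 * 3 = 78

78


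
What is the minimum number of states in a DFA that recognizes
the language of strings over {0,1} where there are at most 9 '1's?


States: count = 0, 1, ..., 9 (all accepting; 10 states), plus a dead state for count > 9.
Total: 10 + 1 = 11.

11


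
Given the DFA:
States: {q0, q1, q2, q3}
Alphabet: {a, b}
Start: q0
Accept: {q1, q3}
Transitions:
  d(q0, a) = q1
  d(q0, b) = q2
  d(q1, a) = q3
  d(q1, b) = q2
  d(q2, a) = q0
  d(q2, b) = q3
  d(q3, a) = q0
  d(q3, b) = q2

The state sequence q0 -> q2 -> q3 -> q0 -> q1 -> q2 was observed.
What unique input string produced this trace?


Trace back each transition to find the symbol:
  q0 --[b]--> q2
  q2 --[b]--> q3
  q3 --[a]--> q0
  q0 --[a]--> q1
  q1 --[b]--> q2

"bbaab"


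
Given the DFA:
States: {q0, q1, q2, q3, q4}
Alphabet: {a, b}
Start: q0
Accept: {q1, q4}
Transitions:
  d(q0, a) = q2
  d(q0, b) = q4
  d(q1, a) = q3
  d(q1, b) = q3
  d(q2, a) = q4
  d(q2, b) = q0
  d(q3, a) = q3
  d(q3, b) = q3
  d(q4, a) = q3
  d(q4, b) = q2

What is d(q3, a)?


Looking up transition d(q3, a)

q3


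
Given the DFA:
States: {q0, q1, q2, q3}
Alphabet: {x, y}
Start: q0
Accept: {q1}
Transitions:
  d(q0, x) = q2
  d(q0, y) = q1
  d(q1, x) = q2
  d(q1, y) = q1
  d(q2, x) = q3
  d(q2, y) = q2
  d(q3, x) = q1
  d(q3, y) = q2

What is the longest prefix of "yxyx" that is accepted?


Run the DFA, marking each prefix where the state is accepting:
  "" -> q0 [reject]
  "y" -> q1 [accept]
  "yx" -> q2 [reject]
  "yxy" -> q2 [reject]
  "yxyx" -> q3 [reject]

"y"


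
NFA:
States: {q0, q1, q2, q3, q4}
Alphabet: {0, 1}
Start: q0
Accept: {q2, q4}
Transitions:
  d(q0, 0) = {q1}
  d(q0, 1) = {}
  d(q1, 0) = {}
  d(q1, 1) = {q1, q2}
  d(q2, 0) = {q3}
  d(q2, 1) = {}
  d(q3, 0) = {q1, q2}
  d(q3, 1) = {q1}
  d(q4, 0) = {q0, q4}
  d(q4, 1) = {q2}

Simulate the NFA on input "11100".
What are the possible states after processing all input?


Start: {q0}
  --1--> {}
  --1--> {}
  --1--> {}
  --0--> {}
  --0--> {}

{} (empty set, no valid transitions)


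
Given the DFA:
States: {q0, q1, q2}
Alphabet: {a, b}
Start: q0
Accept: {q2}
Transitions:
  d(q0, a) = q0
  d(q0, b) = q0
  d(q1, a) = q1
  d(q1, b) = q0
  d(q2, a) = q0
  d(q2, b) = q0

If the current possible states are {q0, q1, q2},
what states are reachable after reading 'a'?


Apply transition on 'a' from each current state:
  d(q0, a) = q0
  d(q1, a) = q1
  d(q2, a) = q0

{q0, q1}


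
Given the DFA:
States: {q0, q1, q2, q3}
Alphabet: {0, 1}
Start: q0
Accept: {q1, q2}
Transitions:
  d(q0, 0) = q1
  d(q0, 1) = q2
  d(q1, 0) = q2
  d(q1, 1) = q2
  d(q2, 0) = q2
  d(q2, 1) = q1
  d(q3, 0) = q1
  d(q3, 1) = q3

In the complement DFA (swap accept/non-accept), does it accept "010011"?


Trace: q0 -> q1 -> q2 -> q2 -> q2 -> q1 -> q2
Final: q2
Original accept: {q1, q2}
Complement: q2 is in original accept

No, complement rejects (original accepts)


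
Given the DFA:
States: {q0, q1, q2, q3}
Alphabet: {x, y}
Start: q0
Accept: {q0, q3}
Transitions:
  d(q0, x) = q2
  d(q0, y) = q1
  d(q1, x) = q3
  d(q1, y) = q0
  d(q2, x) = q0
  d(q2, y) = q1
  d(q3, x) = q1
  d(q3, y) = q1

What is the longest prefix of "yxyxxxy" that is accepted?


Run the DFA, marking each prefix where the state is accepting:
  "" -> q0 [accept]
  "y" -> q1 [reject]
  "yx" -> q3 [accept]
  "yxy" -> q1 [reject]
  "yxyx" -> q3 [accept]
  "yxyxx" -> q1 [reject]
  "yxyxxx" -> q3 [accept]
  "yxyxxxy" -> q1 [reject]

"yxyxxx"


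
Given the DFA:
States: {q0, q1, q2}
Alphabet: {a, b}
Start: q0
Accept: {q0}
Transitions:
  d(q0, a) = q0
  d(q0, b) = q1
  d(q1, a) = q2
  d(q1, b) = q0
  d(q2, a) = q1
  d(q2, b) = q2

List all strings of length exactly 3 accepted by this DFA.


All strings of length 3: 8 total
Accepted: 3

"aaa", "abb", "bba"


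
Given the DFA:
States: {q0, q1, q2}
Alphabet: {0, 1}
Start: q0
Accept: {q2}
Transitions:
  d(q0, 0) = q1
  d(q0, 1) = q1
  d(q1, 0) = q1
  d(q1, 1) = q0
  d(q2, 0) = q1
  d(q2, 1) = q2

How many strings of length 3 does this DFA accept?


Enumerating all length-3 strings:
  "000" -> q1 [reject]
  "001" -> q0 [reject]
  "010" -> q1 [reject]
  "011" -> q1 [reject]
  "100" -> q1 [reject]
  "101" -> q0 [reject]
  "110" -> q1 [reject]
  "111" -> q1 [reject]

0 out of 8


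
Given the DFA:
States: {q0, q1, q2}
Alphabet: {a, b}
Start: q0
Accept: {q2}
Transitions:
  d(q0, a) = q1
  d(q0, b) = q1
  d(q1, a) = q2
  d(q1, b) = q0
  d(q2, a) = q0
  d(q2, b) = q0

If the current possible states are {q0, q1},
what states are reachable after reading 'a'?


Apply transition on 'a' from each current state:
  d(q0, a) = q1
  d(q1, a) = q2

{q1, q2}


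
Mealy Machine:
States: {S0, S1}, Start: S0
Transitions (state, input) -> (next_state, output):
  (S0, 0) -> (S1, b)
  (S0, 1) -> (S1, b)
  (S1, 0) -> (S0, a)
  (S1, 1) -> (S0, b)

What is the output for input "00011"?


Step-by-step:
  (S0, 0) -> (S1, b)
  (S1, 0) -> (S0, a)
  (S0, 0) -> (S1, b)
  (S1, 1) -> (S0, b)
  (S0, 1) -> (S1, b)

"babbb"


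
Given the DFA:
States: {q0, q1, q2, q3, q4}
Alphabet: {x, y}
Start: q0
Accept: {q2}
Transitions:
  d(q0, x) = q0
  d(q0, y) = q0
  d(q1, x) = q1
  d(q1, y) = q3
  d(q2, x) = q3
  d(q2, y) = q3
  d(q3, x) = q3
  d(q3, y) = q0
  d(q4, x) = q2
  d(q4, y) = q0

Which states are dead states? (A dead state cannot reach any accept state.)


Forward reachability from each state:
  q0 -> reaches {q0}, no accept state (dead)
  q1 -> reaches {q0, q1, q3}, no accept state (dead)
  q2 -> reaches accept state q2 (live)
  q3 -> reaches {q0, q3}, no accept state (dead)
  q4 -> reaches accept state q2 (live)

{q0, q1, q3}


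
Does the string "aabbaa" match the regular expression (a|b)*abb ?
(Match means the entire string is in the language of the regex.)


|string| = 6; first = 'a'; last = 'a'

No, "aabbaa" does not match (a|b)*abb


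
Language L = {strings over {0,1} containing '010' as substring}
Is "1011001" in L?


'010' does not occur

No, "1011001" is not in L


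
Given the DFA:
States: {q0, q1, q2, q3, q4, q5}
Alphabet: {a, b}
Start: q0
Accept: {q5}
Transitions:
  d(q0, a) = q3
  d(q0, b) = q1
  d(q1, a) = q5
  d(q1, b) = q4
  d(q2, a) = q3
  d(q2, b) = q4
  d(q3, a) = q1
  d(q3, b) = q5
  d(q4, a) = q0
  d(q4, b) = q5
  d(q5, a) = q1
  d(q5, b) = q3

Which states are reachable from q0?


BFS from q0:
  layer 0: {q0}
  layer 1: {q1, q3}
  layer 2: {q4, q5}

{q0, q1, q3, q4, q5}


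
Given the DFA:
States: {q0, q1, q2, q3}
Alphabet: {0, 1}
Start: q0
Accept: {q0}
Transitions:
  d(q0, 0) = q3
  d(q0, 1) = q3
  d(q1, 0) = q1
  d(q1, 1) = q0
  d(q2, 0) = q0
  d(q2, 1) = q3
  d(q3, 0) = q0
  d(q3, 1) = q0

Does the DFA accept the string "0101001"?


Trace: q0 -> q3 -> q0 -> q3 -> q0 -> q3 -> q0 -> q3
Final state: q3
Accept states: {q0}

No, rejected (final state q3 is not an accept state)


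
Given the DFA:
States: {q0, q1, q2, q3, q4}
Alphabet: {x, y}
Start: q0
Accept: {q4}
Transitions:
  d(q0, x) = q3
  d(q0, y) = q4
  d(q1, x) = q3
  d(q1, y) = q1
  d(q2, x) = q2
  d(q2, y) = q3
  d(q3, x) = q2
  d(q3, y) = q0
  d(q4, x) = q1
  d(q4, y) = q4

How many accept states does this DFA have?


Accept states listed: {q4}
Counting: q4(1)

1


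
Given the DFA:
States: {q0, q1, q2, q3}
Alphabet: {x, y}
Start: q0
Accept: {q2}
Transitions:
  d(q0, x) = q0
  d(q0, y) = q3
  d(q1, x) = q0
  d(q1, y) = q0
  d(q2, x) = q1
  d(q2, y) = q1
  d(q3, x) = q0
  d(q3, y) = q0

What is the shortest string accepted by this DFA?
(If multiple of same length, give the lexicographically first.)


BFS by string length (lex-first path to each state shown):
  len 0: q0<-""
  len 1: q0<-"x", q3<-"y"
  len 2: q0<-"xx", q3<-"xy"
  len 3: q0<-"xxx", q3<-"xxy"
  len 4: q0<-"xxxx", q3<-"xxxy"
  len 5: q0<-"xxxxx", q3<-"xxxxy"
  len 6: q0<-"xxxxxx", q3<-"xxxxxy"
  len 7: q0<-"xxxxxxx", q3<-"xxxxxxy"
  len 8: q0<-"xxxxxxxx", q3<-"xxxxxxxy"

No string accepted (empty language)


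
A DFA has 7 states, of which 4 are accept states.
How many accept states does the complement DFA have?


Complement swaps accept and non-accept states.
7 - 4 = 3

3


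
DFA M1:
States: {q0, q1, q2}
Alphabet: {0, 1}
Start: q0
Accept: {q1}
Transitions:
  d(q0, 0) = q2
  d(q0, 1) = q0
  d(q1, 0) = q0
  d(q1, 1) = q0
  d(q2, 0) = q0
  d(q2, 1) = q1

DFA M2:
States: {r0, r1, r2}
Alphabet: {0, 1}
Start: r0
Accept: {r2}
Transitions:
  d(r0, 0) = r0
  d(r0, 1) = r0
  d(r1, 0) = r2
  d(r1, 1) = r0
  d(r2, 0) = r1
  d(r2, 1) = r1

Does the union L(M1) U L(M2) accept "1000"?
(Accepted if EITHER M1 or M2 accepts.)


M1: final=q2 accepted=False
M2: final=r0 accepted=False

No, union rejects (neither accepts)


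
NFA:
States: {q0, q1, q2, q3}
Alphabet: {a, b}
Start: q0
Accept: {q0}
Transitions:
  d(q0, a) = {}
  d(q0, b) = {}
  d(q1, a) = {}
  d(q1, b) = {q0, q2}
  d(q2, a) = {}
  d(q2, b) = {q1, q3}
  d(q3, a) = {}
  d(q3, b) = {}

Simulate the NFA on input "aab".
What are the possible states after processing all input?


Start: {q0}
  --a--> {}
  --a--> {}
  --b--> {}

{} (empty set, no valid transitions)


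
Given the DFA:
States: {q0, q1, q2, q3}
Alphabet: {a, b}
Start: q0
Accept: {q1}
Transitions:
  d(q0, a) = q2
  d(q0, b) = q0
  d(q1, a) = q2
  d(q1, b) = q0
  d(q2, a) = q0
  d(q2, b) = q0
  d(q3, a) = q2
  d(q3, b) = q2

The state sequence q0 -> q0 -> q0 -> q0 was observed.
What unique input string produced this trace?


Trace back each transition to find the symbol:
  q0 --[b]--> q0
  q0 --[b]--> q0
  q0 --[b]--> q0

"bbb"
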